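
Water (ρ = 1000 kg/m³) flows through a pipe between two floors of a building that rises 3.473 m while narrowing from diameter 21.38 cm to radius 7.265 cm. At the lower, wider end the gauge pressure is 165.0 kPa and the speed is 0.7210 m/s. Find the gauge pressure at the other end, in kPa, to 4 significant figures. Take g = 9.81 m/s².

P₂ ≈ 130.0 kPa

By continuity, v₂ = v₁·A₁/A₂ = 0.7210·(359.0/165.8) = 1.561 m/s.
Energy conservation along the streamline gives P₂ = P₁ − ½ρ(v₂² − v₁²) − ρg(h₂ − h₁).
P₂ = 165000 + ½·1000·(0.7210² − 1.561²) − 1000·9.81·(+3.473) = 165000 + (-958.5) − (34070) = 130000 Pa.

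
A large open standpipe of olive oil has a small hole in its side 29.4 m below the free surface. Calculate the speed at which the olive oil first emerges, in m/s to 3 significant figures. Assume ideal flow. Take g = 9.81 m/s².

v ≈ 24.0 m/s

With the surface at rest and both surface and jet at atmospheric pressure, Bernoulli gives ρg h = ½ρv², so v = √(2gh) = √(2·9.81·29.4) = 24.0 m/s.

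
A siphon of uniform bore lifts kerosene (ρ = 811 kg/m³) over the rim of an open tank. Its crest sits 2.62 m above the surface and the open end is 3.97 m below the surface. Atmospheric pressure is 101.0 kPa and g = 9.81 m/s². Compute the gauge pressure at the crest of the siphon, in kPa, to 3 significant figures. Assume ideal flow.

P_gauge = -52.4 kPa

Bernoulli surface→outlet gives ½v² = g·h_out, so v = √(2·9.81·3.97) = 8.83 m/s.
With constant cross-section the crest speed equals v; applying Bernoulli from the surface up to the crest, P_top = P_atm − ½ρv² − ρg·h_top.
P_top = 101000 − ½·811·8.83² − 811·9.81·2.62 = 48600 Pa. So P_gauge = P_top − P_atm = -52400 Pa.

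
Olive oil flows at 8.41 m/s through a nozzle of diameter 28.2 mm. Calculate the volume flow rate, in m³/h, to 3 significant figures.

Q ≈ 18.9 m³/h

Q = A·v = 0.000625 m² × 8.41 m/s = 0.00525 m³/s.
Converting: 0.00525 m³/s × 3600 = 18.9 m³/h.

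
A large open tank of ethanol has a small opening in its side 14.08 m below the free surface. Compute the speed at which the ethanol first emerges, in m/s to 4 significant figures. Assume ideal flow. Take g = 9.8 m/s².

The surface is effectively still and both ends are open, so ½v² = gh and v = √(2·9.8·14.08) = 16.61 m/s.

v ≈ 16.61 m/s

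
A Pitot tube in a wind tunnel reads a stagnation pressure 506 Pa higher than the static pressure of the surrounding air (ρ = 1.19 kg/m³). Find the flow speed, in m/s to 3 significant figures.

Bernoulli between the free stream and the stagnation point: ½ρv² = P_stag − P_static.
v = √(2ΔP/ρ) = √(2·506/1.19) = 29.2 m/s.

29.2 m/s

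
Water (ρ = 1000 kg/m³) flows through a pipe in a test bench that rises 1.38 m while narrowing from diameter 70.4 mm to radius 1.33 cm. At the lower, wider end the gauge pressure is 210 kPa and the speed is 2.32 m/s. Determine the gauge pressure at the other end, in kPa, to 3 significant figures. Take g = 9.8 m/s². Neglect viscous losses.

Mass conservation (A₁v₁ = A₂v₂) gives v₂ = 2.32 × 38.9/5.56 = 16.3 m/s.
Bernoulli: P₁ + ½ρv₁² + ρg h₁ = P₂ + ½ρv₂² + ρg h₂, so P₂ = P₁ + ½ρ(v₁² − v₂²) − ρg(h₂ − h₁).
P₂ = 210000 + ½·1000·(2.32² − 16.3²) − 1000·9.8·(+1.38) = 210000 + (-129000) − (13500) = 67100 Pa.

P₂ ≈ 67.1 kPa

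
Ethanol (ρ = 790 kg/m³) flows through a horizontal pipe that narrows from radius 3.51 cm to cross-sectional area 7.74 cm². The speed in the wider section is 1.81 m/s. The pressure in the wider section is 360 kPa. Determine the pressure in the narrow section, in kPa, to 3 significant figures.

P₂ = 329 kPa

The volume flow rate is constant, so v₂ = (A₁/A₂)v₁ = (38.7/7.74)·1.81 = 9.05 m/s.
With no height change, Bernoulli's equation is P₁ + ½ρv₁² = P₂ + ½ρv₂².
P₂ = P₁ − ½ρ(v₂² − v₁²) = 360000 − ½·790·(9.05² − 1.81²) = 360000 − 31100 = 329000 Pa.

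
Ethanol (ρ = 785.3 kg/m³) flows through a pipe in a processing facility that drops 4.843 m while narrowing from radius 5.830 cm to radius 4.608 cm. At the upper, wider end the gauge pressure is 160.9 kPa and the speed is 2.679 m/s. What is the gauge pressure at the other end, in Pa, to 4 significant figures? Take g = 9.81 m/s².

Continuity gives A₁v₁ = A₂v₂, so v₂ = (106.8 cm²)/(66.71 cm²) × 2.679 m/s = 4.288 m/s.
Bernoulli: P₁ + ½ρv₁² + ρg h₁ = P₂ + ½ρv₂² + ρg h₂, so P₂ = P₁ + ½ρ(v₁² − v₂²) − ρg(h₂ − h₁).
P₂ = 160900 + ½·785.3·(2.679² − 4.288²) − 785.3·9.81·(−4.843) = 160900 + (-4403) − (-37310) = 193800 Pa.

P₂ ≈ 193800 Pa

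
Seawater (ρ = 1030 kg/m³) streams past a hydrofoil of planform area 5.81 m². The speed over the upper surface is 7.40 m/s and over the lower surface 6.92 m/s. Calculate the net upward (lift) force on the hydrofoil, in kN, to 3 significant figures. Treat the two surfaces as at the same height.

F = 20.6 kN

The faster flow above has the lower pressure; Bernoulli (same height) gives ΔP = ½ρ(v_up² − v_low²).
ΔP = ½·1030·(7.40² − 6.92²) = 3540 Pa.
Lift = ΔP · A = 3540 × 5.81 = 20600 N.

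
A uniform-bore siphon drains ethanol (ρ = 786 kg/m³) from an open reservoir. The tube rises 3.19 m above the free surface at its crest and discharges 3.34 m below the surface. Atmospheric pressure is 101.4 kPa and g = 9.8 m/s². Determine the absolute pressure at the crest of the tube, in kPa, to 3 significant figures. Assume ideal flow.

From the surface to the outlet (both open to atmosphere, surface at rest): v = √(2g·h_out) = √(2·9.8·3.34) = 8.09 m/s.
With constant cross-section the crest speed equals v; applying Bernoulli from the surface up to the crest, P_top = P_atm − ½ρv² − ρg·h_top.
P_top = 101400 − ½·786·8.09² − 786·9.8·3.19 = 51100 Pa.

P_top = 51.1 kPa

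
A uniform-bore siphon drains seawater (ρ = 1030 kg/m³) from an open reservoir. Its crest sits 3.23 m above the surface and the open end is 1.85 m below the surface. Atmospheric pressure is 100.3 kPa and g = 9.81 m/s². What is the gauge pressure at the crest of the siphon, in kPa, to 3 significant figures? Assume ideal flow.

Bernoulli surface→outlet gives ½v² = g·h_out, so v = √(2·9.81·1.85) = 6.02 m/s.
With constant cross-section the crest speed equals v; applying Bernoulli from the surface up to the crest, P_top = P_atm − ½ρv² − ρg·h_top.
P_top = 100300 − ½·1030·6.02² − 1030·9.81·3.23 = 49000 Pa. So P_gauge = P_top − P_atm = -51300 Pa.

P_gauge ≈ -51.3 kPa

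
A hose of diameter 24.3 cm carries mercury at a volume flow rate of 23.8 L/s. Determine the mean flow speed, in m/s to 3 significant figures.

Q = 23.8 L/s = 0.0238 m³/s.
v = Q/A = 0.0238 / 0.0464 = 0.513 m/s.

0.513 m/s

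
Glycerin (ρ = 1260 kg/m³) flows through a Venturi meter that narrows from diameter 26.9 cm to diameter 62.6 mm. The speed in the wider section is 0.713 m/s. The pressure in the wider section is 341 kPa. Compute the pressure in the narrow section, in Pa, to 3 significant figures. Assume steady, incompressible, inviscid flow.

P₂ ≈ 232000 Pa

Continuity gives A₁v₁ = A₂v₂, so v₂ = (568 cm²)/(30.8 cm²) × 0.713 m/s = 13.2 m/s.
The pipe is horizontal, so Bernoulli reduces to P₁ + ½ρv₁² = P₂ + ½ρv₂².
P₂ = P₁ − ½ρ(v₂² − v₁²) = 341000 − ½·1260·(13.2² − 0.713²) = 341000 − 109000 = 232000 Pa.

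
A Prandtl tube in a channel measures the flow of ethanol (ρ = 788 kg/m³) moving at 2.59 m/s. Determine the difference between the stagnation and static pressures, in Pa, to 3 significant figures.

2640 Pa

The dynamic pressure equals the rise in static pressure at the stagnation point: ΔP = ½ρv².
ΔP = ½·788·2.59² = 2640 Pa.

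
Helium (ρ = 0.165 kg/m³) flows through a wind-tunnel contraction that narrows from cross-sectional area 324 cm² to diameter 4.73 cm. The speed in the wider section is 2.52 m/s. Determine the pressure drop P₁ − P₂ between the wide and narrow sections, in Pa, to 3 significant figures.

Mass conservation (A₁v₁ = A₂v₂) gives v₂ = 2.52 × 324/17.6 = 46.5 m/s.
Bernoulli (h₁ = h₂): P₁ − P₂ = ½ρ(v₂² − v₁²).
P₁ − P₂ = ½·0.165·(46.5² − 2.52²) = ½·0.165·2150 = 178 Pa.

ΔP ≈ 178 Pa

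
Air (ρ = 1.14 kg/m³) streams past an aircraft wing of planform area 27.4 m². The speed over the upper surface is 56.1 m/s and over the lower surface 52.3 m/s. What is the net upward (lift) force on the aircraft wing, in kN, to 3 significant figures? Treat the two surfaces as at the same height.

F ≈ 6.43 kN

The faster flow above has the lower pressure; Bernoulli (same height) gives ΔP = ½ρ(v_up² − v_low²).
ΔP = ½·1.14·(56.1² − 52.3²) = 235 Pa.
Lift = ΔP · A = 235 × 27.4 = 6430 N.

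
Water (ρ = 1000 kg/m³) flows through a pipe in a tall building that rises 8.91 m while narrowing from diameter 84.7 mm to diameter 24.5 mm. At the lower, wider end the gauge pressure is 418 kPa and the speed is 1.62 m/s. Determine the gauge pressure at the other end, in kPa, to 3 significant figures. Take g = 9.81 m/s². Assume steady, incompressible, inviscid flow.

144 kPa

By continuity, v₂ = v₁·A₁/A₂ = 1.62·(56.3/4.71) = 19.4 m/s.
Applying Bernoulli between the two ends and solving for P₂: P₂ = P₁ + ½ρ(v₁² − v₂²) − ρgΔh.
P₂ = 418000 + ½·1000·(1.62² − 19.4²) − 1000·9.81·(+8.91) = 418000 + (-186000) − (87400) = 144000 Pa.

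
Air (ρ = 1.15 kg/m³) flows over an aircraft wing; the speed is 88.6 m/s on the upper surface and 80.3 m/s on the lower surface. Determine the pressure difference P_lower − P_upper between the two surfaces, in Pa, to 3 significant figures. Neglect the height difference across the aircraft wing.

Bernoulli (same height): P_lower − P_upper = ½ρ(v_upper² − v_lower²).
ΔP = ½·1.15·(88.6² − 80.3²) = 806 Pa.

806 Pa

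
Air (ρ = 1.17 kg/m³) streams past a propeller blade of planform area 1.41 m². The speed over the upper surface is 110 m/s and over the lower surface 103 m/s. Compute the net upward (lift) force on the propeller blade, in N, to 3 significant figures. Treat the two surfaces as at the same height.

With equal heights on the two surfaces, Bernoulli gives P_lower − P_upper = ½ρ(v_upper² − v_lower²).
ΔP = ½·1.17·(110² − 103²) = 872 Pa.
Lift = ΔP · A = 872 × 1.41 = 1230 N.

1230 N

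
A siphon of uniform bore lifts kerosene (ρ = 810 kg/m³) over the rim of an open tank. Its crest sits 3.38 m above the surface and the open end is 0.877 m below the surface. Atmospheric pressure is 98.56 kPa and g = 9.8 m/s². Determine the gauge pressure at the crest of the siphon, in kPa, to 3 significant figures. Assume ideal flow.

P_gauge ≈ -33.8 kPa

From the surface to the outlet (both open to atmosphere, surface at rest): v = √(2g·h_out) = √(2·9.8·0.877) = 4.15 m/s.
With constant cross-section the crest speed equals v; applying Bernoulli from the surface up to the crest, P_top = P_atm − ½ρv² − ρg·h_top.
P_top = 98560 − ½·810·4.15² − 810·9.8·3.38 = 64800 Pa. So P_gauge = P_top − P_atm = -33800 Pa.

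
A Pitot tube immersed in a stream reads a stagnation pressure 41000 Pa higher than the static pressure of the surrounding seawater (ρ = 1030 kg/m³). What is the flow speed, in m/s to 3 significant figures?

8.92 m/s

Bernoulli between the free stream and the stagnation point: ½ρv² = P_stag − P_static.
v = √(2ΔP/ρ) = √(2·41000/1030) = 8.92 m/s.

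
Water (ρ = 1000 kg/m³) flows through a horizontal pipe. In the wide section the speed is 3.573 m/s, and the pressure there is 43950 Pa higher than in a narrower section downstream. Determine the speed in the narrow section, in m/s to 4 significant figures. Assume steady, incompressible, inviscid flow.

Horizontal Bernoulli: P₁ + ½ρv₁² = P₂ + ½ρv₂², so v₂² = v₁² + 2(P₁ − P₂)/ρ.
v₂ = √(3.573² + 2·43950/1000) = √(12.77 + 87.90) = 10.03 m/s.

v₂ ≈ 10.03 m/s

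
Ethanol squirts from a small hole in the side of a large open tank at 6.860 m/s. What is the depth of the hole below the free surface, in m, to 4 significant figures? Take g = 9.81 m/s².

h = 2.399 m

Torricelli: v = √(2gh), so h = v²/(2g).
h = 6.860²/(2·9.81) = 47.06/19.62 = 2.399 m.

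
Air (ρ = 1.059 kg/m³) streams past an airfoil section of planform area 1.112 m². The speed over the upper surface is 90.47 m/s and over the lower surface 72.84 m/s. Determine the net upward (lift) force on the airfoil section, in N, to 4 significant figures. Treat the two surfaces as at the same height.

With equal heights on the two surfaces, Bernoulli gives P_lower − P_upper = ½ρ(v_upper² − v_lower²).
ΔP = ½·1.059·(90.47² − 72.84²) = 1525 Pa.
Lift = ΔP · A = 1525 × 1.112 = 1695 N.

1695 N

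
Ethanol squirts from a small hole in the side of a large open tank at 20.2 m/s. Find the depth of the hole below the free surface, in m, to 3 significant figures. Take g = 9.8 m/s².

20.8 m

Inverting v = √(2gh) gives h = v² / 2g.
h = 20.2²/(2·9.8) = 408/19.60 = 20.8 m.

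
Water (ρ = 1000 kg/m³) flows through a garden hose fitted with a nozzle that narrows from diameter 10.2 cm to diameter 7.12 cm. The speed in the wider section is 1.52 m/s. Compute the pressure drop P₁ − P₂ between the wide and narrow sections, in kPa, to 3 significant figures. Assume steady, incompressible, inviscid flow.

ΔP ≈ 3.71 kPa

Continuity gives A₁v₁ = A₂v₂, so v₂ = (81.7 cm²)/(39.8 cm²) × 1.52 m/s = 3.12 m/s.
Bernoulli (h₁ = h₂): P₁ − P₂ = ½ρ(v₂² − v₁²).
P₁ − P₂ = ½·1000·(3.12² − 1.52²) = ½·1000·7.42 = 3710 Pa.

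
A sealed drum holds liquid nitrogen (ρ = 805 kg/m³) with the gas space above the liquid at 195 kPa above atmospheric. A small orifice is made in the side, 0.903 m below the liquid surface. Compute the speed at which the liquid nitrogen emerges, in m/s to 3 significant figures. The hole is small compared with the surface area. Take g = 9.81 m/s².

Take point 1 at the surface (v₁ ≈ 0) and point 2 at the hole (at atmospheric pressure). Bernoulli: P₁ + ρg h = P_atm + ½ρv₂².
With P₁ − P_atm = 195000 Pa, v₂ = √(2gh + 2ΔP/ρ) = √(2·9.81·0.903 + 2·195000/805) = 22.4 m/s.

v = 22.4 m/s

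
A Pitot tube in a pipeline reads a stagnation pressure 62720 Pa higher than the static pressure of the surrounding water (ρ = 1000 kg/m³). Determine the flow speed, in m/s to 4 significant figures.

v = 11.20 m/s

Bernoulli between the free stream and the stagnation point: ½ρv² = P_stag − P_static.
v = √(2ΔP/ρ) = √(2·62720/1000) = 11.20 m/s.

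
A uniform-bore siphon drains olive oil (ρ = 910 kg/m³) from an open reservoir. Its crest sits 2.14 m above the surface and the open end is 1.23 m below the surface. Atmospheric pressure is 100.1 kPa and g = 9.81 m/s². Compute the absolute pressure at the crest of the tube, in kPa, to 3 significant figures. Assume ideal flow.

P_top ≈ 70.0 kPa

The outlet speed comes from Torricelli: v = √(2g·1.23) = 4.91 m/s.
With constant cross-section the crest speed equals v; applying Bernoulli from the surface up to the crest, P_top = P_atm − ½ρv² − ρg·h_top.
P_top = 100100 − ½·910·4.91² − 910·9.81·2.14 = 70000 Pa.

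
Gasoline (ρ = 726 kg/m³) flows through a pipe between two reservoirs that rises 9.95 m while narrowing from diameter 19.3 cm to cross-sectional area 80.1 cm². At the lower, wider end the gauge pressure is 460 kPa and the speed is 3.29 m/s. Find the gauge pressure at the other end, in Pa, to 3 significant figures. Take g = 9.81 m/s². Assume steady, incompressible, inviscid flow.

P₂ ≈ 341000 Pa

The volume flow rate is constant, so v₂ = (A₁/A₂)v₁ = (293/80.1)·3.29 = 12.0 m/s.
Applying Bernoulli between the two ends and solving for P₂: P₂ = P₁ + ½ρ(v₁² − v₂²) − ρgΔh.
P₂ = 460000 + ½·726·(3.29² − 12.0²) − 726·9.81·(+9.95) = 460000 + (-48500) − (70900) = 341000 Pa.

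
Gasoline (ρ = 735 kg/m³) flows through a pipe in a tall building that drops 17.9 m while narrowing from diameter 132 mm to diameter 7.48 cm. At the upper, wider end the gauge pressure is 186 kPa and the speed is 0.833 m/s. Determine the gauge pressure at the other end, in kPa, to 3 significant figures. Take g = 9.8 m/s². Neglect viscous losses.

P₂ = 313 kPa

By continuity, v₂ = v₁·A₁/A₂ = 0.833·(137/43.9) = 2.59 m/s.
Applying Bernoulli between the two ends and solving for P₂: P₂ = P₁ + ½ρ(v₁² − v₂²) − ρgΔh.
P₂ = 186000 + ½·735·(0.833² − 2.59²) − 735·9.8·(−17.9) = 186000 + (-2220) − (-129000) = 313000 Pa.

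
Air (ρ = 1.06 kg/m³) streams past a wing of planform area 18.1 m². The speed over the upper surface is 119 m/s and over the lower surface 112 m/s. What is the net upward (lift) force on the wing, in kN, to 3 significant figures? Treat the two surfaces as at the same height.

F ≈ 15.5 kN

The faster flow above has the lower pressure; Bernoulli (same height) gives ΔP = ½ρ(v_up² − v_low²).
ΔP = ½·1.06·(119² − 112²) = 857 Pa.
Lift = ΔP · A = 857 × 18.1 = 15500 N.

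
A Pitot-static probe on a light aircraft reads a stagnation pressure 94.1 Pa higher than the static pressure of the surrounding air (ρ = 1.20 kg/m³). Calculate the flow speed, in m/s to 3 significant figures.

v ≈ 12.5 m/s

Bernoulli between the free stream and the stagnation point: ½ρv² = P_stag − P_static.
v = √(2ΔP/ρ) = √(2·94.1/1.20) = 12.5 m/s.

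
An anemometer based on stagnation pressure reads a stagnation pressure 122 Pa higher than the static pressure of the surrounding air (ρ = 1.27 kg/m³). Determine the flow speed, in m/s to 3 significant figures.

At the stagnation point the flow is brought to rest, so Bernoulli gives P_stag − P_static = ½ρv².
v = √(2ΔP/ρ) = √(2·122/1.27) = 13.9 m/s.

v ≈ 13.9 m/s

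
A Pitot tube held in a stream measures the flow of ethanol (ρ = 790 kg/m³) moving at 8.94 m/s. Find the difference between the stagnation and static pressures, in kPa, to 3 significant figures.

Bernoulli between the free stream and the stagnation point: ½ρv² = P_stag − P_static.
ΔP = ½·790·8.94² = 31600 Pa.

31.6 kPa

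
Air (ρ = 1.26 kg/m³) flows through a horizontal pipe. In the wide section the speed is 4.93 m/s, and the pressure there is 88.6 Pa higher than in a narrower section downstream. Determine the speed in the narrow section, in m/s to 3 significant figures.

v₂ ≈ 12.8 m/s

With h₁ = h₂, rearranging Bernoulli gives v₂ = √(v₁² + 2ΔP/ρ).
v₂ = √(4.93² + 2·88.6/1.26) = √(24.3 + 141) = 12.8 m/s.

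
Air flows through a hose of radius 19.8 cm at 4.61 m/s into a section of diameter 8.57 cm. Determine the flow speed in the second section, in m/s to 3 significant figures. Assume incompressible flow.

v₂ ≈ 98.4 m/s

Continuity gives A₁v₁ = A₂v₂, so v₂ = (1230 cm²)/(57.7 cm²) × 4.61 m/s = 98.4 m/s.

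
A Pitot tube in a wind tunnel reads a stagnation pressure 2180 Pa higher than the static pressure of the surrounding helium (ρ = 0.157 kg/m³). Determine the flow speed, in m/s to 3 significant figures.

167 m/s

At the stagnation point the flow is brought to rest, so Bernoulli gives P_stag − P_static = ½ρv².
v = √(2ΔP/ρ) = √(2·2180/0.157) = 167 m/s.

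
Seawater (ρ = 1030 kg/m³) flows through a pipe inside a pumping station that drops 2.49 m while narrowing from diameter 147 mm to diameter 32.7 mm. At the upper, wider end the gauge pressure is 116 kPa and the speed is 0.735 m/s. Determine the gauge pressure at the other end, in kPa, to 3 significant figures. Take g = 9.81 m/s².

By continuity, v₂ = v₁·A₁/A₂ = 0.735·(170/8.40) = 14.9 m/s.
Bernoulli: P₁ + ½ρv₁² + ρg h₁ = P₂ + ½ρv₂² + ρg h₂, so P₂ = P₁ + ½ρ(v₁² − v₂²) − ρg(h₂ − h₁).
P₂ = 116000 + ½·1030·(0.735² − 14.9²) − 1030·9.81·(−2.49) = 116000 + (-113000) − (-25200) = 27800 Pa.

27.8 kPa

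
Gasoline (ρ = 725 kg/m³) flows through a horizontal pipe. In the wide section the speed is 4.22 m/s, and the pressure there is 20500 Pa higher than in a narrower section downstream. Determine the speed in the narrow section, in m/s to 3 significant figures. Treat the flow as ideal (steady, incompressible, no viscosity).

v₂ ≈ 8.62 m/s

Horizontal Bernoulli: P₁ + ½ρv₁² = P₂ + ½ρv₂², so v₂² = v₁² + 2(P₁ − P₂)/ρ.
v₂ = √(4.22² + 2·20500/725) = √(17.8 + 56.6) = 8.62 m/s.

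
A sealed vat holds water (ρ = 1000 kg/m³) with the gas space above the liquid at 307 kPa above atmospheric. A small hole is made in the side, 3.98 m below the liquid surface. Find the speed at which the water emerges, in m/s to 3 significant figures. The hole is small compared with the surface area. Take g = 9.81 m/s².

Take point 1 at the surface (v₁ ≈ 0) and point 2 at the hole (at atmospheric pressure). Bernoulli: P₁ + ρg h = P_atm + ½ρv₂².
With P₁ − P_atm = 307000 Pa, v₂ = √(2gh + 2ΔP/ρ) = √(2·9.81·3.98 + 2·307000/1000) = 26.3 m/s.

v ≈ 26.3 m/s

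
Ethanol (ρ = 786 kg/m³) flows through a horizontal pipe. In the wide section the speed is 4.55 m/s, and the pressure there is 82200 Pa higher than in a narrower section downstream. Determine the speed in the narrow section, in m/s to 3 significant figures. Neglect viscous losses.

With h₁ = h₂, rearranging Bernoulli gives v₂ = √(v₁² + 2ΔP/ρ).
v₂ = √(4.55² + 2·82200/786) = √(20.7 + 209) = 15.2 m/s.

v₂ ≈ 15.2 m/s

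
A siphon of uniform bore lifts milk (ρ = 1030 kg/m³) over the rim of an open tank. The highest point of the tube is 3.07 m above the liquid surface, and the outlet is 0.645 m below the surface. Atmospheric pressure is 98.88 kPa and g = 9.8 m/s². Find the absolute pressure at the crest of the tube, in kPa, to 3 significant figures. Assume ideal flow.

The outlet speed comes from Torricelli: v = √(2g·0.645) = 3.56 m/s.
Continuity keeps v the same throughout the tube; from surface to crest, P_atm + 0 = P_top + ½ρv² + ρg·h_top.
P_top = 98880 − ½·1030·3.56² − 1030·9.8·3.07 = 61400 Pa.

61.4 kPa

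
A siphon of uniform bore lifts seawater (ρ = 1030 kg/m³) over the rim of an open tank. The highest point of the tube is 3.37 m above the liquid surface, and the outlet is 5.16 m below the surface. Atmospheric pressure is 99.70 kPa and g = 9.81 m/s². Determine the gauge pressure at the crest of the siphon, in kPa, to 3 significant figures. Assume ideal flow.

The outlet speed comes from Torricelli: v = √(2g·5.16) = 10.1 m/s.
The bore is uniform, so the speed at the crest is the same v. Bernoulli surface→crest: P_atm = P_top + ½ρv² + ρg·h_top.
P_top = 99700 − ½·1030·10.1² − 1030·9.81·3.37 = 13500 Pa. So P_gauge = P_top − P_atm = -86200 Pa.

P_gauge ≈ -86.2 kPa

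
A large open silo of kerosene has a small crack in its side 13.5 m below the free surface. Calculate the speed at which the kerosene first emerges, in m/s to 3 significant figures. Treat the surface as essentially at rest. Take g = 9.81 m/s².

Bernoulli from surface to hole (P equal, v_surface ≈ 0): v = √(2gh) = √(2×9.81×13.5) = 16.3 m/s.

v ≈ 16.3 m/s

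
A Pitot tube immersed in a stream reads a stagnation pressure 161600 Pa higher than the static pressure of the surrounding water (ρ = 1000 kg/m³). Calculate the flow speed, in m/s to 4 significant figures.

At the stagnation point the flow is brought to rest, so Bernoulli gives P_stag − P_static = ½ρv².
v = √(2ΔP/ρ) = √(2·161600/1000) = 17.98 m/s.

v ≈ 17.98 m/s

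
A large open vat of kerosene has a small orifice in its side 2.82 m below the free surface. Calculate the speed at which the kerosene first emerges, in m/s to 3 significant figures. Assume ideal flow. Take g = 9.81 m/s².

Bernoulli from surface to hole (P equal, v_surface ≈ 0): v = √(2gh) = √(2×9.81×2.82) = 7.44 m/s.

v ≈ 7.44 m/s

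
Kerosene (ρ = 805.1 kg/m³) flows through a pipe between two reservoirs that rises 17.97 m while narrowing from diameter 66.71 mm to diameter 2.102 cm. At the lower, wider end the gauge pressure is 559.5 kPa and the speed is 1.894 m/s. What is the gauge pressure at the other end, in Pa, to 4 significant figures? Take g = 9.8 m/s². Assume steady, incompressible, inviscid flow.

P₂ ≈ 272700 Pa

The volume flow rate is constant, so v₂ = (A₁/A₂)v₁ = (34.95/3.470)·1.894 = 19.08 m/s.
Bernoulli: P₁ + ½ρv₁² + ρg h₁ = P₂ + ½ρv₂² + ρg h₂, so P₂ = P₁ + ½ρ(v₁² − v₂²) − ρg(h₂ − h₁).
P₂ = 559500 + ½·805.1·(1.894² − 19.08²) − 805.1·9.8·(+17.97) = 559500 + (-145000) − (141800) = 272700 Pa.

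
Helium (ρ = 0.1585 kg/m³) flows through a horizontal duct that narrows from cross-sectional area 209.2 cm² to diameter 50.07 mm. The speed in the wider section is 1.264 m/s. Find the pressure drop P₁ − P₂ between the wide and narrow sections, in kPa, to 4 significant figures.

ΔP ≈ 0.01417 kPa

The volume flow rate is constant, so v₂ = (A₁/A₂)v₁ = (209.2/19.69)·1.264 = 13.43 m/s.
The pipe is horizontal, so Bernoulli reduces to P₁ + ½ρv₁² = P₂ + ½ρv₂².
P₁ − P₂ = ½·0.1585·(13.43² − 1.264²) = ½·0.1585·178.8 = 14.17 Pa.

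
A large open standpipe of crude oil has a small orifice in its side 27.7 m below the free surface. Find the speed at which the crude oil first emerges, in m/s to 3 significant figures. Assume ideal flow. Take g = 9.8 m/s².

The surface is effectively still and both ends are open, so ½v² = gh and v = √(2·9.8·27.7) = 23.3 m/s.

v ≈ 23.3 m/s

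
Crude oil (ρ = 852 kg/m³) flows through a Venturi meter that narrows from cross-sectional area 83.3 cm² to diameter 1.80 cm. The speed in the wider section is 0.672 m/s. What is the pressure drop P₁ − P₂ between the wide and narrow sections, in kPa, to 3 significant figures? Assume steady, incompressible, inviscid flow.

ΔP = 206 kPa

Mass conservation (A₁v₁ = A₂v₂) gives v₂ = 0.672 × 83.3/2.54 = 22.0 m/s.
Along the horizontal streamline, P + ½ρv² is constant.
P₁ − P₂ = ½·852·(22.0² − 0.672²) = ½·852·483 = 206000 Pa.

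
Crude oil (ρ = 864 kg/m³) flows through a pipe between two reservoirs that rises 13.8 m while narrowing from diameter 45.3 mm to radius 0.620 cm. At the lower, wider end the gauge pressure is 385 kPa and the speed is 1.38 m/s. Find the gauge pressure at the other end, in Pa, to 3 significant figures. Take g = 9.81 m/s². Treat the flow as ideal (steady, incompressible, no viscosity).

P₂ ≈ 122000 Pa

By continuity, v₂ = v₁·A₁/A₂ = 1.38·(16.1/1.21) = 18.4 m/s.
Bernoulli: P₁ + ½ρv₁² + ρg h₁ = P₂ + ½ρv₂² + ρg h₂, so P₂ = P₁ + ½ρ(v₁² − v₂²) − ρg(h₂ − h₁).
P₂ = 385000 + ½·864·(1.38² − 18.4²) − 864·9.81·(+13.8) = 385000 + (-146000) − (117000) = 122000 Pa.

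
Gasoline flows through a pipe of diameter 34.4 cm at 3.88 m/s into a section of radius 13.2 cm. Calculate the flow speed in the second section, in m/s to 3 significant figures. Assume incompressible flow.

Continuity gives A₁v₁ = A₂v₂, so v₂ = (929 cm²)/(547 cm²) × 3.88 m/s = 6.59 m/s.

6.59 m/s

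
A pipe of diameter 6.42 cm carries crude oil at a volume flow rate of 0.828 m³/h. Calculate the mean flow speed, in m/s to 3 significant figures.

Q = 0.828 m³/h = 0.000230 m³/s.
v = Q/A = 0.000230 / 0.00324 = 0.0711 m/s.

v ≈ 0.0711 m/s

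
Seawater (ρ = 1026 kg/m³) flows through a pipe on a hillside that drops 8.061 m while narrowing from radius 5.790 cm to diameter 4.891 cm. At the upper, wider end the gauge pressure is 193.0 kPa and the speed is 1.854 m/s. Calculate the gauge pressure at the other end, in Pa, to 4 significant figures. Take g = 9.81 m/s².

Continuity gives A₁v₁ = A₂v₂, so v₂ = (105.3 cm²)/(18.79 cm²) × 1.854 m/s = 10.39 m/s.
Applying Bernoulli between the two ends and solving for P₂: P₂ = P₁ + ½ρ(v₁² − v₂²) − ρgΔh.
P₂ = 193000 + ½·1026·(1.854² − 10.39²) − 1026·9.81·(−8.061) = 193000 + (-53650) − (-81130) = 220500 Pa.

P₂ ≈ 220500 Pa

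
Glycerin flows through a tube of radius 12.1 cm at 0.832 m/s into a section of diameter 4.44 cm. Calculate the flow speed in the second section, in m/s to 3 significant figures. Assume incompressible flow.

Continuity gives A₁v₁ = A₂v₂, so v₂ = (460 cm²)/(15.5 cm²) × 0.832 m/s = 24.7 m/s.

v₂ ≈ 24.7 m/s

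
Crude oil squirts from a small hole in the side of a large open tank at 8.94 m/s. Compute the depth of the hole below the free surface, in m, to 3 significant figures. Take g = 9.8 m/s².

h ≈ 4.08 m

Inverting v = √(2gh) gives h = v² / 2g.
h = 8.94²/(2·9.8) = 79.9/19.60 = 4.08 m.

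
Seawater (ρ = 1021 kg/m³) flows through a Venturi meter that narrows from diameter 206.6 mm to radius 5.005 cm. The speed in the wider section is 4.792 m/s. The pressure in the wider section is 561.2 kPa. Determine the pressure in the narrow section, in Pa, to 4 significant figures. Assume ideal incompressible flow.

By continuity, v₂ = v₁·A₁/A₂ = 4.792·(335.2/78.70) = 20.41 m/s.
With no height change, Bernoulli's equation is P₁ + ½ρv₁² = P₂ + ½ρv₂².
P₂ = P₁ − ½ρ(v₂² − v₁²) = 561200 − ½·1021·(20.41² − 4.792²) = 561200 − 201000 = 360200 Pa.

P₂ ≈ 360200 Pa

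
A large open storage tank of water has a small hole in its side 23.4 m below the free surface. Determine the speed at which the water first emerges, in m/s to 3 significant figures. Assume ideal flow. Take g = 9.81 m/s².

With the surface at rest and both surface and jet at atmospheric pressure, Bernoulli gives ρg h = ½ρv², so v = √(2gh) = √(2·9.81·23.4) = 21.4 m/s.

v ≈ 21.4 m/s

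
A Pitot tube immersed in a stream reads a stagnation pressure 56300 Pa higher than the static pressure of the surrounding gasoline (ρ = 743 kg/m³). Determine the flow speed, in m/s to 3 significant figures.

v = 12.3 m/s

Bernoulli between the free stream and the stagnation point: ½ρv² = P_stag − P_static.
v = √(2ΔP/ρ) = √(2·56300/743) = 12.3 m/s.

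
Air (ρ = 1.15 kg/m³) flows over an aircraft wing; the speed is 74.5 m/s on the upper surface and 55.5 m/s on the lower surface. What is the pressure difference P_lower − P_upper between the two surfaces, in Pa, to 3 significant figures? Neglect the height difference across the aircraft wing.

With negligible Δh, P + ½ρv² is constant, so P_low − P_up = ½ρ(v_up² − v_low²).
ΔP = ½·1.15·(74.5² − 55.5²) = 1420 Pa.

ΔP ≈ 1420 Pa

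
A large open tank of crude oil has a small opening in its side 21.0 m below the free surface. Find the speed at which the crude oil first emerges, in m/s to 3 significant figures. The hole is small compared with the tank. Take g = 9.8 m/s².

v ≈ 20.3 m/s

Torricelli's result v = √(2gh) gives v = √(2·9.8·21.0) = 20.3 m/s.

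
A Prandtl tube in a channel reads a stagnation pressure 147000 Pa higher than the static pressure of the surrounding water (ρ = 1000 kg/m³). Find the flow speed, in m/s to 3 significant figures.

17.1 m/s

The dynamic pressure equals the rise in static pressure at the stagnation point: ΔP = ½ρv².
v = √(2ΔP/ρ) = √(2·147000/1000) = 17.1 m/s.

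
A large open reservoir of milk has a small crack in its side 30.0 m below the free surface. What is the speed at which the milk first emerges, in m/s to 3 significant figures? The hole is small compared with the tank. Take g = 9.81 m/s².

Torricelli's result v = √(2gh) gives v = √(2·9.81·30.0) = 24.3 m/s.

v = 24.3 m/s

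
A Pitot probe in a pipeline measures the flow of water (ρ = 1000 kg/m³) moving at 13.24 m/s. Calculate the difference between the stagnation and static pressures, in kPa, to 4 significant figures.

87.65 kPa

At the stagnation point the flow is brought to rest, so Bernoulli gives P_stag − P_static = ½ρv².
ΔP = ½·1000·13.24² = 87650 Pa.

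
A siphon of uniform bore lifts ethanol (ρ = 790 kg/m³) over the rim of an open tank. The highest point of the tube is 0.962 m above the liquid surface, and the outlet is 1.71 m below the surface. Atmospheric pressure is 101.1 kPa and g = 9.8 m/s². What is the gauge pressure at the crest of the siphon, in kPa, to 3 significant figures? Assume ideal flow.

P_gauge ≈ -20.7 kPa

Bernoulli surface→outlet gives ½v² = g·h_out, so v = √(2·9.8·1.71) = 5.79 m/s.
With constant cross-section the crest speed equals v; applying Bernoulli from the surface up to the crest, P_top = P_atm − ½ρv² − ρg·h_top.
P_top = 101100 − ½·790·5.79² − 790·9.8·0.962 = 80400 Pa. So P_gauge = P_top − P_atm = -20700 Pa.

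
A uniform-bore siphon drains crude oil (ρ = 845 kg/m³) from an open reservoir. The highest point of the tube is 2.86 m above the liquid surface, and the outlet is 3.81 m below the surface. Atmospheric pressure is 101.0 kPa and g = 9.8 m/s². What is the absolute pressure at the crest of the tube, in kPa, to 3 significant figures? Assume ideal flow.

45.8 kPa

Bernoulli surface→outlet gives ½v² = g·h_out, so v = √(2·9.8·3.81) = 8.64 m/s.
Continuity keeps v the same throughout the tube; from surface to crest, P_atm + 0 = P_top + ½ρv² + ρg·h_top.
P_top = 101000 − ½·845·8.64² − 845·9.8·2.86 = 45800 Pa.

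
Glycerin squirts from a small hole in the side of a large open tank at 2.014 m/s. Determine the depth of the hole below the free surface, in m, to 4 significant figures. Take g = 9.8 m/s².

Inverting v = √(2gh) gives h = v² / 2g.
h = 2.014²/(2·9.8) = 4.056/19.60 = 0.2069 m.

0.2069 m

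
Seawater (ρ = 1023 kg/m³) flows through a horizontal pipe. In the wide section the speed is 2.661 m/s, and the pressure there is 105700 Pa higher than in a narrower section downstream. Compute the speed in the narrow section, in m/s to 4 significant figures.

Along the level pipe P + ½ρv² is conserved, hence v₂² = v₁² + 2(P₁ − P₂)/ρ.
v₂ = √(2.661² + 2·105700/1023) = √(7.081 + 206.6) = 14.62 m/s.

14.62 m/s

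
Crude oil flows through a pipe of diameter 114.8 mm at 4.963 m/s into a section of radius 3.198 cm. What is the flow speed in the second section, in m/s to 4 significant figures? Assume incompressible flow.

v₂ = 15.99 m/s

The volume flow rate is constant, so v₂ = (A₁/A₂)v₁ = (103.5/32.13)·4.963 = 15.99 m/s.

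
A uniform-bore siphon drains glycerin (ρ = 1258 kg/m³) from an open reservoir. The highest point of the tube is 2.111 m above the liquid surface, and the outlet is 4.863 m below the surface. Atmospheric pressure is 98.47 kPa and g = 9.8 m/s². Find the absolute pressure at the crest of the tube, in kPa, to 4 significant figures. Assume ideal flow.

Bernoulli surface→outlet gives ½v² = g·h_out, so v = √(2·9.8·4.863) = 9.763 m/s.
Continuity keeps v the same throughout the tube; from surface to crest, P_atm + 0 = P_top + ½ρv² + ρg·h_top.
P_top = 98470 − ½·1258·9.763² − 1258·9.8·2.111 = 12490 Pa.

P_top = 12.49 kPa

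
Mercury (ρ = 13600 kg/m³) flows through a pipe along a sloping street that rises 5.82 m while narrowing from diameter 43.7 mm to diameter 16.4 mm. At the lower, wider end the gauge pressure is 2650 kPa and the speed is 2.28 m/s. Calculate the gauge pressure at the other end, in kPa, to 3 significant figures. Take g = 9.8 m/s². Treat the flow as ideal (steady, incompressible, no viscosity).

P₂ ≈ 128 kPa

Continuity gives A₁v₁ = A₂v₂, so v₂ = (15.0 cm²)/(2.11 cm²) × 2.28 m/s = 16.2 m/s.
Bernoulli: P₁ + ½ρv₁² + ρg h₁ = P₂ + ½ρv₂² + ρg h₂, so P₂ = P₁ + ½ρ(v₁² − v₂²) − ρg(h₂ − h₁).
P₂ = 2650000 + ½·13600·(2.28² − 16.2²) − 13600·9.8·(+5.82) = 2650000 + (-1750000) − (776000) = 128000 Pa.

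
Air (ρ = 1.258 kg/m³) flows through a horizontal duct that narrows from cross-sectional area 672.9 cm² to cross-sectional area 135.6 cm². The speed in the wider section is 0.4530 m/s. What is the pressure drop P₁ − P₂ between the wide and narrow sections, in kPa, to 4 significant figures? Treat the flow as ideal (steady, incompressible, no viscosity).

ΔP ≈ 0.003049 kPa

The volume flow rate is constant, so v₂ = (A₁/A₂)v₁ = (672.9/135.6)·0.4530 = 2.248 m/s.
The pipe is horizontal, so Bernoulli reduces to P₁ + ½ρv₁² = P₂ + ½ρv₂².
P₁ − P₂ = ½·1.258·(2.248² − 0.4530²) = ½·1.258·4.848 = 3.049 Pa.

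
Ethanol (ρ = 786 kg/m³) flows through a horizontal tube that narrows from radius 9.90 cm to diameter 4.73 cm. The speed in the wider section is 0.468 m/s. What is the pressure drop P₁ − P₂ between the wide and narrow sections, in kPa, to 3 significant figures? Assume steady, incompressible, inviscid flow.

The volume flow rate is constant, so v₂ = (A₁/A₂)v₁ = (308/17.6)·0.468 = 8.20 m/s.
Bernoulli (h₁ = h₂): P₁ − P₂ = ½ρ(v₂² − v₁²).
P₁ − P₂ = ½·786·(8.20² − 0.468²) = ½·786·67.0 = 26300 Pa.

ΔP ≈ 26.3 kPa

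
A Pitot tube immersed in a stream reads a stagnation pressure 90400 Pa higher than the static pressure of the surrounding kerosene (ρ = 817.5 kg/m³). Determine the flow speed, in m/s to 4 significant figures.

v ≈ 14.87 m/s

The dynamic pressure equals the rise in static pressure at the stagnation point: ΔP = ½ρv².
v = √(2ΔP/ρ) = √(2·90400/817.5) = 14.87 m/s.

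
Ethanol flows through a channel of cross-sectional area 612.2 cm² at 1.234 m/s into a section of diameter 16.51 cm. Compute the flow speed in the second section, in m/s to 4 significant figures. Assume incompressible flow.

The volume flow rate is constant, so v₂ = (A₁/A₂)v₁ = (612.2/214.1)·1.234 = 3.529 m/s.

v₂ ≈ 3.529 m/s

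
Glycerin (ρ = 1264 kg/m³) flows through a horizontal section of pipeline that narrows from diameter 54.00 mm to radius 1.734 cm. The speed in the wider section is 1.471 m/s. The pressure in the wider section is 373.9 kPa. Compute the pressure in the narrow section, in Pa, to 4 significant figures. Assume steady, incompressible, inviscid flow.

Mass conservation (A₁v₁ = A₂v₂) gives v₂ = 1.471 × 22.90/9.446 = 3.566 m/s.
The pipe is horizontal, so Bernoulli reduces to P₁ + ½ρv₁² = P₂ + ½ρv₂².
P₂ = P₁ − ½ρ(v₂² − v₁²) = 373900 − ½·1264·(3.566² − 1.471²) = 373900 − 6671 = 367200 Pa.

P₂ ≈ 367200 Pa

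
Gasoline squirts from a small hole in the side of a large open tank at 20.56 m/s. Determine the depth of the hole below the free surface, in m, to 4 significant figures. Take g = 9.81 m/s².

h ≈ 21.55 m

For a small hole in a large open tank, ½v² = gh, giving h = v²/(2g).
h = 20.56²/(2·9.81) = 422.7/19.62 = 21.55 m.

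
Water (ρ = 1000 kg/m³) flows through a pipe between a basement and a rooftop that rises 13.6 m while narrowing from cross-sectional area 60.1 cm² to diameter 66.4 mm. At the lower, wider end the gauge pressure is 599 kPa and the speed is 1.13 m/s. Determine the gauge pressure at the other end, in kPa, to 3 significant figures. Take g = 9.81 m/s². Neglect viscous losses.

The volume flow rate is constant, so v₂ = (A₁/A₂)v₁ = (60.1/34.6)·1.13 = 1.96 m/s.
Bernoulli: P₁ + ½ρv₁² + ρg h₁ = P₂ + ½ρv₂² + ρg h₂, so P₂ = P₁ + ½ρ(v₁² − v₂²) − ρg(h₂ − h₁).
P₂ = 599000 + ½·1000·(1.13² − 1.96²) − 1000·9.81·(+13.6) = 599000 + (-1280) − (133000) = 464000 Pa.

P₂ ≈ 464 kPa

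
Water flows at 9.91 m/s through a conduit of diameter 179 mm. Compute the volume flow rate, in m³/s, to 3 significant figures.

Q = A·v = 0.0252 m² × 9.91 m/s = 0.249 m³/s.

0.249 m³/s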